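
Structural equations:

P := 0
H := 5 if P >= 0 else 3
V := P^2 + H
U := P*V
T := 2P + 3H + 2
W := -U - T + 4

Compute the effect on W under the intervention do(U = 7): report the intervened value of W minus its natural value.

The intervention breaks the incoming arrows to U: U := P*V no longer applies, and U = 7.
H = 5 if P >= 0 else 3  [with P=0]  = 5
T = 2P + 3H + 2  [with P=0, H=5]  = 17
W = -U - T + 4  [with U=7, T=17]  = -20
Without intervention: H = 5 if P >= 0 else 3  [with P=0]  = 5; V = P^2 + H  [with P=0, H=5]  = 5; T = 2P + 3H + 2  [with P=0, H=5]  = 17; U = P*V  [with P=0, V=5]  = 0; W = -U - T + 4  [with U=0, T=17]  = -13.
Change = -20 − (-13) = -7.

-7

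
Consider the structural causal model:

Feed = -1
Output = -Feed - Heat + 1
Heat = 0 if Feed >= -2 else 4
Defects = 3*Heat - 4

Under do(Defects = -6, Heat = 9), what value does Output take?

The joint intervention fixes Defects = -6, Heat = 9, removing each variable's own equation.
Output = -Feed - Heat + 1  [with Feed=-1, Heat=9]  = -7

-7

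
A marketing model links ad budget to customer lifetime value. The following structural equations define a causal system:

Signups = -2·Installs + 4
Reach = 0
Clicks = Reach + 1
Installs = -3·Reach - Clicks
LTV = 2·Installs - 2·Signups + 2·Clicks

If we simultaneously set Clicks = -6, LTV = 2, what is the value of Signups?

The joint intervention fixes Clicks = -6, LTV = 2, removing each variable's own equation.
Installs = -3·Reach - Clicks  [with Reach=0, Clicks=-6]  = 6
Signups = -2·Installs + 4  [with Installs=6]  = -8

-8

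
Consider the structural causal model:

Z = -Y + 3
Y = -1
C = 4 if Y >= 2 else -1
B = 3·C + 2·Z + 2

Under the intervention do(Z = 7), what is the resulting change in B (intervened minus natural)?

6

The intervention breaks the incoming arrows to Z: Z = -Y + 3 no longer applies, and Z = 7.
C = 4 if Y >= 2 else -1  [with Y=-1]  = -1
B = 3·C + 2·Z + 2  [with C=-1, Z=7]  = 13
Without intervention: C = 4 if Y >= 2 else -1  [with Y=-1]  = -1; Z = -Y + 3  [with Y=-1]  = 4; B = 3·C + 2·Z + 2  [with C=-1, Z=4]  = 7.
Change = 13 − 7 = 6.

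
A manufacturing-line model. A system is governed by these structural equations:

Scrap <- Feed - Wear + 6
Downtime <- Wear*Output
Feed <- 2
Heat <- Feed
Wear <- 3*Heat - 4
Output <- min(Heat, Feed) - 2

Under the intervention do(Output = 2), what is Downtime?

4

The intervention breaks the incoming arrows to Output: Output <- min(Heat, Feed) - 2 no longer applies, and Output = 2.
Heat = Feed  [with Feed=2]  = 2
Wear = 3*Heat - 4  [with Heat=2]  = 2
Downtime = Wear*Output  [with Wear=2, Output=2]  = 4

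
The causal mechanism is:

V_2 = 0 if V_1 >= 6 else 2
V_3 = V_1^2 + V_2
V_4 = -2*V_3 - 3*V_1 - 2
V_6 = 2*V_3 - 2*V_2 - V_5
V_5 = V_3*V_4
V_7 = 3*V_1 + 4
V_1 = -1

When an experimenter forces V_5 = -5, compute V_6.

7

The intervention breaks the incoming arrows to V_5: V_5 = V_3*V_4 no longer applies, and V_5 = -5.
V_2 = 0 if V_1 >= 6 else 2  [with V_1=-1]  = 2
V_3 = V_1^2 + V_2  [with V_1=-1, V_2=2]  = 3
V_6 = 2*V_3 - 2*V_2 - V_5  [with V_3=3, V_2=2, V_5=-5]  = 7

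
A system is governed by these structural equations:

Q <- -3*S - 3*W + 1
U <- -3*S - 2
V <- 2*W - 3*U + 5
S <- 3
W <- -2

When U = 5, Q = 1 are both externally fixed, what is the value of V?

The joint intervention fixes U = 5, Q = 1, removing each variable's own equation.
V = 2*W - 3*U + 5  [with W=-2, U=5]  = -14

-14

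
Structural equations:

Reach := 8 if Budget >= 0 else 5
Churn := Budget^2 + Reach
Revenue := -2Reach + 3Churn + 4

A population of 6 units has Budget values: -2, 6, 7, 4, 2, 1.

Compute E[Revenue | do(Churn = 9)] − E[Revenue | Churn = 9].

-2

do(Churn=9) breaks Churn's dependence on Budget. With Churn=9 fixed, Revenue across the units is 21, 15, 15, 15, 15, 15, mean 16.
Conditioning on Churn=9 selects the 2 unit(s) with Budget ∈ {-2, 1}. Their Revenue values: 21, 15. Mean = 18.
Difference = 16 − 18 = -2.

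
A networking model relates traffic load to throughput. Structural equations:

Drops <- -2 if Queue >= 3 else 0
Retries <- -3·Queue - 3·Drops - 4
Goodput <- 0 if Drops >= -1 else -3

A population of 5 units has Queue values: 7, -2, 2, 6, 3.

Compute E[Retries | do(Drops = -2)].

-7.6

The intervention sets Drops=-2 in all 5 units regardless of Queue. Recomputing Retries per unit gives -19, 8, -4, -16, -7; average -7.6.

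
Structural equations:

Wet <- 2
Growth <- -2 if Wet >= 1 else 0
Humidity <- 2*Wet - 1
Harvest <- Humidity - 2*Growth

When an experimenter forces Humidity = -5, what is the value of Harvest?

-1

The intervention breaks the incoming arrows to Humidity: Humidity <- 2*Wet - 1 no longer applies, and Humidity = -5.
Growth = -2 if Wet >= 1 else 0  [with Wet=2]  = -2
Harvest = Humidity - 2*Growth  [with Humidity=-5, Growth=-2]  = -1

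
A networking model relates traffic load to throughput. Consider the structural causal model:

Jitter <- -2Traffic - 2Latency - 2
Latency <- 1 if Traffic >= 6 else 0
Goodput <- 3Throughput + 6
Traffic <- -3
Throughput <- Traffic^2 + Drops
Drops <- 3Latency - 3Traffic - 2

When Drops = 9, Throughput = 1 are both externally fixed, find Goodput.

9

Setting Drops = 9, Throughput = 1 by intervention discards those variables' equations.
Goodput = 3Throughput + 6  [with Throughput=1]  = 9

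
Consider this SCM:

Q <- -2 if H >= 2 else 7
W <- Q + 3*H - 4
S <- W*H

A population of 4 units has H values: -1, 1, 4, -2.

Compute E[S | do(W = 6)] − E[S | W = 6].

do(W=6) breaks W's dependence on H. With W=6 fixed, S across the units is -6, 6, 24, -12, mean 3.
Observing W=6 restricts to units where W's equation naturally yields 6: H ∈ {1, 4}. In that subpopulation S = 6, 24, mean 15.
Difference = 3 − 15 = -12.

-12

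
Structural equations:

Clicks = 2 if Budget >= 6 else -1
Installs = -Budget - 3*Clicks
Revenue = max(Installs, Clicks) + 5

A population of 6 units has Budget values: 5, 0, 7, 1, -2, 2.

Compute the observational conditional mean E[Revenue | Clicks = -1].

Conditioning on Clicks=-1 selects the 5 unit(s) with Budget ∈ {5, 0, 1, -2, 2}. Their Revenue values: 4, 8, 7, 10, 6. Mean = 7.

7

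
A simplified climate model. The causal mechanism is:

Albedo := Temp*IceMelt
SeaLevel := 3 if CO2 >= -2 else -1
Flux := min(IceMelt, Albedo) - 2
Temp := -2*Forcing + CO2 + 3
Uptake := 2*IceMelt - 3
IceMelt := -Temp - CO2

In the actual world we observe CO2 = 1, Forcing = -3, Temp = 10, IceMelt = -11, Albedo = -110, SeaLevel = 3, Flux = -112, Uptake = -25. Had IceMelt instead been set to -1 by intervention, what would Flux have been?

-12

The intervention breaks the incoming arrows to IceMelt: IceMelt := -Temp - CO2 no longer applies, and IceMelt = -1.
Temp = -2*Forcing + CO2 + 3  [with Forcing=-3, CO2=1]  = 10
Albedo = Temp*IceMelt  [with Temp=10, IceMelt=-1]  = -10
Flux = min(IceMelt, Albedo) - 2  [with IceMelt=-1, Albedo=-10]  = -12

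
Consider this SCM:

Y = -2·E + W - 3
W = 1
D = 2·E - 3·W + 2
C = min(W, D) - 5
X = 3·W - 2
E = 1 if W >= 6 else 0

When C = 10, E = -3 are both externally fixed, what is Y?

4

Setting C = 10, E = -3 by intervention discards those variables' equations.
Y = -2·E + W - 3  [with E=-3, W=1]  = 4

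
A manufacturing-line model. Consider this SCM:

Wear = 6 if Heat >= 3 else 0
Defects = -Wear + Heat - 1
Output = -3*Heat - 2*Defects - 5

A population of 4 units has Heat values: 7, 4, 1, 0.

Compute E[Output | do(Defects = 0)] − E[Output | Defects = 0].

The intervention sets Defects=0 in all 4 units regardless of Heat. Recomputing Output per unit gives -26, -17, -8, -5; average -14.
E[Output|Defects=0] averages over only the 2 units with Defects=0 (Heat = 7, 1): Output = -26, -8, mean -17.
Difference = -14 − (-17) = 3.

3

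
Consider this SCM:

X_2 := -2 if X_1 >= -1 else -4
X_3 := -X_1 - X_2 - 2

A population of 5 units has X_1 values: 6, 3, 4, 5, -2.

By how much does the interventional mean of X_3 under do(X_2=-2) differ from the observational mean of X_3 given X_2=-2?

Every unit gets X_2=-2 under the intervention. X_3 values become -6, -3, -4, -5, 2; E[X_3|do(X_2=-2)] = -3.2.
Observing X_2=-2 restricts to units where X_2's equation naturally yields -2: X_1 ∈ {6, 3, 4, 5}. In that subpopulation X_3 = -6, -3, -4, -5, mean -4.5.
Difference = -3.2 − (-4.5) = 1.3.

1.3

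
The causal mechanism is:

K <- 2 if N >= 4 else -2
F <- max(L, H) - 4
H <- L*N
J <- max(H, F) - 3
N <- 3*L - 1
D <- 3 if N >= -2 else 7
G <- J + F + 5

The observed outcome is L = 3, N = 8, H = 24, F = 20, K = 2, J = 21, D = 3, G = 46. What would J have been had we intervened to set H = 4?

The intervention breaks the incoming arrows to H: H <- L*N no longer applies, and H = 4.
F = max(L, H) - 4  [with L=3, H=4]  = 0
J = max(H, F) - 3  [with H=4, F=0]  = 1

1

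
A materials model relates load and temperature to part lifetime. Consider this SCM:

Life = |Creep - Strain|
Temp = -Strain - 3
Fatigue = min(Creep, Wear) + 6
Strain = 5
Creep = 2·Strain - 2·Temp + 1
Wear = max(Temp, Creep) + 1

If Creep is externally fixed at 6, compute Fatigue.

12

do(Creep=6) replaces the equation Creep = 2·Strain - 2·Temp + 1 with the constant Creep = 6.
Temp = -Strain - 3  [with Strain=5]  = -8
Wear = max(Temp, Creep) + 1  [with Temp=-8, Creep=6]  = 7
Fatigue = min(Creep, Wear) + 6  [with Creep=6, Wear=7]  = 12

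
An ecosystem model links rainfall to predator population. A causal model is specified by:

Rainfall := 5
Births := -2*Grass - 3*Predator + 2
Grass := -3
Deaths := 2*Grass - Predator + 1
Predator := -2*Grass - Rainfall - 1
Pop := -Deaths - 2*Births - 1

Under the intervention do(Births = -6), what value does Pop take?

Under do(Births=-6), the mechanism Births := -2*Grass - 3*Predator + 2 is discarded; Births is fixed at -6.
Predator = -2*Grass - Rainfall - 1  [with Grass=-3, Rainfall=5]  = 0
Deaths = 2*Grass - Predator + 1  [with Grass=-3, Predator=0]  = -5
Pop = -Deaths - 2*Births - 1  [with Deaths=-5, Births=-6]  = 16

16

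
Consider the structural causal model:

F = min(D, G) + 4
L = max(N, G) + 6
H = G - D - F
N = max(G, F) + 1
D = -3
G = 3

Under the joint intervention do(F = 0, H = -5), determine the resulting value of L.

10

The joint intervention fixes F = 0, H = -5, removing each variable's own equation.
N = max(G, F) + 1  [with G=3, F=0]  = 4
L = max(N, G) + 6  [with N=4, G=3]  = 10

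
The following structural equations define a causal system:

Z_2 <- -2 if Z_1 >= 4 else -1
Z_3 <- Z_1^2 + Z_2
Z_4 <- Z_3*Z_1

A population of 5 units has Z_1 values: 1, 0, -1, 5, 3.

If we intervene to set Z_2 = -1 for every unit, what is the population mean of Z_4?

28.8

do(Z_2=-1) breaks Z_2's dependence on Z_1. With Z_2=-1 fixed, Z_4 across the units is 0, 0, 0, 120, 24, mean 28.8.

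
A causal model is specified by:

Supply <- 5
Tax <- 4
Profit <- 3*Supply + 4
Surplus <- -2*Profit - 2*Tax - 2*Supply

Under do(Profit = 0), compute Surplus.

The intervention breaks the incoming arrows to Profit: Profit <- 3*Supply + 4 no longer applies, and Profit = 0.
Surplus = -2*Profit - 2*Tax - 2*Supply  [with Profit=0, Tax=4, Supply=5]  = -18

-18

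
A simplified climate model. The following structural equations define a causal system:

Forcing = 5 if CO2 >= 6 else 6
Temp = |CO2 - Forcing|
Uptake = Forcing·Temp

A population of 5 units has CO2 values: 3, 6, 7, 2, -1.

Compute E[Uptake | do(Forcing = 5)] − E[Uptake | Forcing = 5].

6.5

Under do(Forcing=5), Forcing's equation is replaced by Forcing=5 for every unit. Per-unit Uptake: 10, 5, 10, 15, 30. Mean = 14.
Observing Forcing=5 restricts to units where Forcing's equation naturally yields 5: CO2 ∈ {6, 7}. In that subpopulation Uptake = 5, 10, mean 7.5.
Difference = 14 − 7.5 = 6.5.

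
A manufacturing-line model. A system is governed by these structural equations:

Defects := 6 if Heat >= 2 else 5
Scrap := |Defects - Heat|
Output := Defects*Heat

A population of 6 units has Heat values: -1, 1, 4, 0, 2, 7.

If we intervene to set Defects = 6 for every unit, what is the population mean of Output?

13

The intervention sets Defects=6 in all 6 units regardless of Heat. Recomputing Output per unit gives -6, 6, 24, 0, 12, 42; average 13.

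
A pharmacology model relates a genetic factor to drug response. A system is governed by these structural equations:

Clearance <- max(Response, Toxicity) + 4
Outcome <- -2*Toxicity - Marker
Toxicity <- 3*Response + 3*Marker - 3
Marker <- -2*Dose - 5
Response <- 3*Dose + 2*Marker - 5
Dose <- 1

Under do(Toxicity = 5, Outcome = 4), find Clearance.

Setting Toxicity = 5, Outcome = 4 by intervention discards those variables' equations.
Marker = -2*Dose - 5  [with Dose=1]  = -7
Response = 3*Dose + 2*Marker - 5  [with Dose=1, Marker=-7]  = -16
Clearance = max(Response, Toxicity) + 4  [with Response=-16, Toxicity=5]  = 9

9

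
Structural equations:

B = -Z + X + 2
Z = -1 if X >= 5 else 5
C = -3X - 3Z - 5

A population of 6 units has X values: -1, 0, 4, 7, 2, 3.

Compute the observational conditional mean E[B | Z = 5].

-1.4

E[B|Z=5] averages over only the 5 units with Z=5 (X = -1, 0, 4, 2, 3): B = -4, -3, 1, -1, 0, mean -1.4.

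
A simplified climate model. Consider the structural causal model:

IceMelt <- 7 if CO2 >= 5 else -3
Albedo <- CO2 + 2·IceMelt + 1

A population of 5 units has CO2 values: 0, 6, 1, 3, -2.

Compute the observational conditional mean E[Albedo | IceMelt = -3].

-4.5

Observing IceMelt=-3 restricts to units where IceMelt's equation naturally yields -3: CO2 ∈ {0, 1, 3, -2}. In that subpopulation Albedo = -5, -4, -2, -7, mean -4.5.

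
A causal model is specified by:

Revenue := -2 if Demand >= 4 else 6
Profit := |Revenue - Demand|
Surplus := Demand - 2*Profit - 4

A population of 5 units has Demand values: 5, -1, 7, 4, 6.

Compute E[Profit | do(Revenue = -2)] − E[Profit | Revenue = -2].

-1.3

Under do(Revenue=-2), Revenue's equation is replaced by Revenue=-2 for every unit. Per-unit Profit: 7, 1, 9, 6, 8. Mean = 6.2.
Conditioning on Revenue=-2 selects the 4 unit(s) with Demand ∈ {5, 7, 4, 6}. Their Profit values: 7, 9, 6, 8. Mean = 7.5.
Difference = 6.2 − 7.5 = -1.3.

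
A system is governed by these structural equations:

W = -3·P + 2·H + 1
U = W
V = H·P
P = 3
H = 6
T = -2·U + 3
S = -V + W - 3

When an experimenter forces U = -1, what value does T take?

5

The intervention breaks the incoming arrows to U: U = W no longer applies, and U = -1.
T = -2·U + 3  [with U=-1]  = 5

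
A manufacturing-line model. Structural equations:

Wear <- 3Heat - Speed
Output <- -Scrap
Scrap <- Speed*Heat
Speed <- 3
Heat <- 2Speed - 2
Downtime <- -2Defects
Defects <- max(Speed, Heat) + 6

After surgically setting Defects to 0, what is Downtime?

0

The intervention breaks the incoming arrows to Defects: Defects <- max(Speed, Heat) + 6 no longer applies, and Defects = 0.
Downtime = -2Defects  [with Defects=0]  = 0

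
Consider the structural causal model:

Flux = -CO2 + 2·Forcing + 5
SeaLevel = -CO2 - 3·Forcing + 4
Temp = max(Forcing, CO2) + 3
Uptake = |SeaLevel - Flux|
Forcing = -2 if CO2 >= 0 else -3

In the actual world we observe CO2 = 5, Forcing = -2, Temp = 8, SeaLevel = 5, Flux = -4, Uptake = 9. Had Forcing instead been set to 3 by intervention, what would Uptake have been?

Under do(Forcing=3), the mechanism Forcing = -2 if CO2 >= 0 else -3 is discarded; Forcing is fixed at 3.
SeaLevel = -CO2 - 3·Forcing + 4  [with CO2=5, Forcing=3]  = -10
Flux = -CO2 + 2·Forcing + 5  [with CO2=5, Forcing=3]  = 6
Uptake = |SeaLevel - Flux|  [with SeaLevel=-10, Flux=6]  = 16

16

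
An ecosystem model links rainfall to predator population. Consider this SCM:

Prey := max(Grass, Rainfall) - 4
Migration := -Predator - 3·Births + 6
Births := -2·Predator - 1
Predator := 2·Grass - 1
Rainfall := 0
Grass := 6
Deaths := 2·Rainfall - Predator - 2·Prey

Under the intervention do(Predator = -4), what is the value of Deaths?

0

Under do(Predator=-4), the mechanism Predator := 2·Grass - 1 is discarded; Predator is fixed at -4.
Prey = max(Grass, Rainfall) - 4  [with Grass=6, Rainfall=0]  = 2
Deaths = 2·Rainfall - Predator - 2·Prey  [with Rainfall=0, Predator=-4, Prey=2]  = 0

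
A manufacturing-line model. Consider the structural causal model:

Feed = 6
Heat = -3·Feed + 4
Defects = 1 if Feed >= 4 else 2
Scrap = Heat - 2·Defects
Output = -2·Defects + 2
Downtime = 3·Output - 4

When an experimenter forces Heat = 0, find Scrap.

-2

Under do(Heat=0), the mechanism Heat = -3·Feed + 4 is discarded; Heat is fixed at 0.
Defects = 1 if Feed >= 4 else 2  [with Feed=6]  = 1
Scrap = Heat - 2·Defects  [with Heat=0, Defects=1]  = -2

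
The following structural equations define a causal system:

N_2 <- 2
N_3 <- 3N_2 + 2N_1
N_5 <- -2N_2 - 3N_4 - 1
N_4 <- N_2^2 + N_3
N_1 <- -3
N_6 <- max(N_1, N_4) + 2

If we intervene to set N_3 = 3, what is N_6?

The intervention breaks the incoming arrows to N_3: N_3 <- 3N_2 + 2N_1 no longer applies, and N_3 = 3.
N_4 = N_2^2 + N_3  [with N_2=2, N_3=3]  = 7
N_6 = max(N_1, N_4) + 2  [with N_1=-3, N_4=7]  = 9

9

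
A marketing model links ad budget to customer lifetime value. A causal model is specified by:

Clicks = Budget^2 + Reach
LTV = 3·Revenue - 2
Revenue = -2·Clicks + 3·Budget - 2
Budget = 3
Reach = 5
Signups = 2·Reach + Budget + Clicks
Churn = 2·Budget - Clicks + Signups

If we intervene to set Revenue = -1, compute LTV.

Intervening sets Revenue = -1 and removes its equation (Revenue = -2·Clicks + 3·Budget - 2).
LTV = 3·Revenue - 2  [with Revenue=-1]  = -5

-5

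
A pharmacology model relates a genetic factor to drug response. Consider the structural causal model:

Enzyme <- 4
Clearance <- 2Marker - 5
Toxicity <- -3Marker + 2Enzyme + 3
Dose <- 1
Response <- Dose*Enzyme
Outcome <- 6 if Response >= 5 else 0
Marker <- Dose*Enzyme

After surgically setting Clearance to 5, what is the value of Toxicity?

do(Clearance=5) replaces the equation Clearance <- 2Marker - 5 with the constant Clearance = 5.
Since Toxicity is not a descendant of the intervened variable, it is unaffected.
Marker = Dose*Enzyme  [with Dose=1, Enzyme=4]  = 4
Toxicity = -3Marker + 2Enzyme + 3  [with Marker=4, Enzyme=4]  = -1

-1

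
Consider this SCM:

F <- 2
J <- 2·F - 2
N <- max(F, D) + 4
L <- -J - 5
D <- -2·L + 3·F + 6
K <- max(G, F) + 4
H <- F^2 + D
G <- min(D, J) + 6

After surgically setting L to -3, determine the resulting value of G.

8

do(L=-3) replaces the equation L <- -J - 5 with the constant L = -3.
J = 2·F - 2  [with F=2]  = 2
D = -2·L + 3·F + 6  [with L=-3, F=2]  = 18
G = min(D, J) + 6  [with D=18, J=2]  = 8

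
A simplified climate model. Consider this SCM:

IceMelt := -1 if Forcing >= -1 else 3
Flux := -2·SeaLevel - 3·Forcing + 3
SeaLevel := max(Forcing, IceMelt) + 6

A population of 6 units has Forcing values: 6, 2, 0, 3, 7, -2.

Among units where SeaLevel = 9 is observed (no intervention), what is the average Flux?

-16.5

E[Flux|SeaLevel=9] averages over only the 2 units with SeaLevel=9 (Forcing = 3, -2): Flux = -24, -9, mean -16.5.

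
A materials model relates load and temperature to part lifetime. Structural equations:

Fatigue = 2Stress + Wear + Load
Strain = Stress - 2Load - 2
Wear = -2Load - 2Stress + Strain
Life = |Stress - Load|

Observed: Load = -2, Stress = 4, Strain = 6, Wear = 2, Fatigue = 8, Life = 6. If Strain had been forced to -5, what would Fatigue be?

-3

do(Strain=-5) replaces the equation Strain = Stress - 2Load - 2 with the constant Strain = -5.
Wear = -2Load - 2Stress + Strain  [with Load=-2, Stress=4, Strain=-5]  = -9
Fatigue = 2Stress + Wear + Load  [with Stress=4, Wear=-9, Load=-2]  = -3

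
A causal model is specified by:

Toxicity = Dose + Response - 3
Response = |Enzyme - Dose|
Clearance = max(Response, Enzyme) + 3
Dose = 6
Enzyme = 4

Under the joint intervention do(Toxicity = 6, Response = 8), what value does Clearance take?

11

The joint intervention fixes Toxicity = 6, Response = 8, removing each variable's own equation.
Clearance = max(Response, Enzyme) + 3  [with Response=8, Enzyme=4]  = 11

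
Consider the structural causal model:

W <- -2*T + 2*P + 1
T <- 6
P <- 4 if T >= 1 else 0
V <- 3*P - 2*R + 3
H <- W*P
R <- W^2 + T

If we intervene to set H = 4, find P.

4

The intervention breaks the incoming arrows to H: H <- W*P no longer applies, and H = 4.
Since P is not a descendant of the intervened variable, it is unaffected.
P = 4 if T >= 1 else 0  [with T=6]  = 4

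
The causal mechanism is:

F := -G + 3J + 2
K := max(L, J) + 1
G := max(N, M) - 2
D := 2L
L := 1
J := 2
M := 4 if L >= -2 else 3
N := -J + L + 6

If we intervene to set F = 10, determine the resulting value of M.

Under do(F=10), the mechanism F := -G + 3J + 2 is discarded; F is fixed at 10.
No directed path runs from F to M, so M keeps its natural value.
M = 4 if L >= -2 else 3  [with L=1]  = 4

4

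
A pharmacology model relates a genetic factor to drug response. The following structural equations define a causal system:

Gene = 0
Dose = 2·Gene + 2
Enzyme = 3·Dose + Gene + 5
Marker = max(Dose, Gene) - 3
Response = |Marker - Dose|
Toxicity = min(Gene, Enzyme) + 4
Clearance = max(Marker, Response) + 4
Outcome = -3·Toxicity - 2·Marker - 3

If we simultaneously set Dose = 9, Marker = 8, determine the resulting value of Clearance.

Setting Dose = 9, Marker = 8 by intervention discards those variables' equations.
Response = |Marker - Dose|  [with Marker=8, Dose=9]  = 1
Clearance = max(Marker, Response) + 4  [with Marker=8, Response=1]  = 12

12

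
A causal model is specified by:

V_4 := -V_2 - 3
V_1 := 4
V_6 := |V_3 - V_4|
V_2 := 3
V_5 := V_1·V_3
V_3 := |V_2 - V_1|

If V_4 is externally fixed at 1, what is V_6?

0

Under do(V_4=1), the mechanism V_4 := -V_2 - 3 is discarded; V_4 is fixed at 1.
V_3 = |V_2 - V_1|  [with V_2=3, V_1=4]  = 1
V_6 = |V_3 - V_4|  [with V_3=1, V_4=1]  = 0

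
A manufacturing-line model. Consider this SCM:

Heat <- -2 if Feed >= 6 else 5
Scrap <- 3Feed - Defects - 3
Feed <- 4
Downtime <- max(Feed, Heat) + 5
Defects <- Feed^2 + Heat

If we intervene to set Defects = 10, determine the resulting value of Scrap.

-1

The intervention breaks the incoming arrows to Defects: Defects <- Feed^2 + Heat no longer applies, and Defects = 10.
Scrap = 3Feed - Defects - 3  [with Feed=4, Defects=10]  = -1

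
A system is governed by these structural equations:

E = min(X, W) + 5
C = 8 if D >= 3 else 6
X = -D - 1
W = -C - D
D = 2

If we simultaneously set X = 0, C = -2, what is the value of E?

5

Setting X = 0, C = -2 by intervention discards those variables' equations.
W = -C - D  [with C=-2, D=2]  = 0
E = min(X, W) + 5  [with X=0, W=0]  = 5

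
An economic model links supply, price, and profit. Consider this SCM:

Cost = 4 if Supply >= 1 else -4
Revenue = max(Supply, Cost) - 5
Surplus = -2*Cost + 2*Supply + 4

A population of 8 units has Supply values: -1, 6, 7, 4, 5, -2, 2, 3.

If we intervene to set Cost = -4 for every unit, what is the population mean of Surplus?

18

do(Cost=-4) breaks Cost's dependence on Supply. With Cost=-4 fixed, Surplus across the units is 10, 24, 26, 20, 22, 8, 16, 18, mean 18.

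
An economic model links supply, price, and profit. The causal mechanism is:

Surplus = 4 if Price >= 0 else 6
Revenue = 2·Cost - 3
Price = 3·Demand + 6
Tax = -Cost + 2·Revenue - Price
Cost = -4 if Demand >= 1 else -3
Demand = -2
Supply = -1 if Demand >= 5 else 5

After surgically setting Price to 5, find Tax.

Under do(Price=5), the mechanism Price = 3·Demand + 6 is discarded; Price is fixed at 5.
Cost = -4 if Demand >= 1 else -3  [with Demand=-2]  = -3
Revenue = 2·Cost - 3  [with Cost=-3]  = -9
Tax = -Cost + 2·Revenue - Price  [with Cost=-3, Revenue=-9, Price=5]  = -20

-20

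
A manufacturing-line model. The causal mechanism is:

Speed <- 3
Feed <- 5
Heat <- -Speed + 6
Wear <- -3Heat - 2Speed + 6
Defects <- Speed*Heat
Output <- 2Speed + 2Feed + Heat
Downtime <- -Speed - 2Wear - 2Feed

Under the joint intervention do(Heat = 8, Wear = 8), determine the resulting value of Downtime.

-29

Under do(Heat = 8, Wear = 8), each intervened variable's structural equation is replaced by its fixed value.
Downtime = -Speed - 2Wear - 2Feed  [with Speed=3, Wear=8, Feed=5]  = -29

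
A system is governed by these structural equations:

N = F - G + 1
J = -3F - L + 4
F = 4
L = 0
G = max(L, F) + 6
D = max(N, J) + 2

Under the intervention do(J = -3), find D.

-1

Under do(J=-3), the mechanism J = -3F - L + 4 is discarded; J is fixed at -3.
G = max(L, F) + 6  [with L=0, F=4]  = 10
N = F - G + 1  [with F=4, G=10]  = -5
D = max(N, J) + 2  [with N=-5, J=-3]  = -1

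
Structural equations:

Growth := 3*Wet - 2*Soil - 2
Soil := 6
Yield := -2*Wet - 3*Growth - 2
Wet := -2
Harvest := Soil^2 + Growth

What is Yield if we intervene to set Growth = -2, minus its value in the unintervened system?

The intervention breaks the incoming arrows to Growth: Growth := 3*Wet - 2*Soil - 2 no longer applies, and Growth = -2.
Yield = -2*Wet - 3*Growth - 2  [with Wet=-2, Growth=-2]  = 8
Without intervention: Growth = 3*Wet - 2*Soil - 2  [with Wet=-2, Soil=6]  = -20; Yield = -2*Wet - 3*Growth - 2  [with Wet=-2, Growth=-20]  = 62.
Change = 8 − 62 = -54.

-54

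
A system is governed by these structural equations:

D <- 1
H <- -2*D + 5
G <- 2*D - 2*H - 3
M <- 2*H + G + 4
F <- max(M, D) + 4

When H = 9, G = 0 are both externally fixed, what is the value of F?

26

Under do(H = 9, G = 0), each intervened variable's structural equation is replaced by its fixed value.
M = 2*H + G + 4  [with H=9, G=0]  = 22
F = max(M, D) + 4  [with M=22, D=1]  = 26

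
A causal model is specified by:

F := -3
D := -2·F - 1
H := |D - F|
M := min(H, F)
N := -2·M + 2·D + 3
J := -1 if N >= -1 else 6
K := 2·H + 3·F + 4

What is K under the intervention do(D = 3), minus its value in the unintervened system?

-4

Under do(D=3), the mechanism D := -2·F - 1 is discarded; D is fixed at 3.
H = |D - F|  [with D=3, F=-3]  = 6
K = 2·H + 3·F + 4  [with H=6, F=-3]  = 7
Without intervention: D = -2·F - 1  [with F=-3]  = 5; H = |D - F|  [with D=5, F=-3]  = 8; K = 2·H + 3·F + 4  [with H=8, F=-3]  = 11.
Change = 7 − 11 = -4.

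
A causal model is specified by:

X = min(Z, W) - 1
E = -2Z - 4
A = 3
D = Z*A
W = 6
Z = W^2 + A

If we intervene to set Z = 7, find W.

Under do(Z=7), the mechanism Z = W^2 + A is discarded; Z is fixed at 7.
W is not downstream of the intervention, so its value is determined by the original equations.

6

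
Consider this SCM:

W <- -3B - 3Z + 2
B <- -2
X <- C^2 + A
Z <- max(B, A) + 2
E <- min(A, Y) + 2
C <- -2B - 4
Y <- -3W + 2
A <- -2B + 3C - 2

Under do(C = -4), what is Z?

Under do(C=-4), the mechanism C <- -2B - 4 is discarded; C is fixed at -4.
A = -2B + 3C - 2  [with B=-2, C=-4]  = -10
Z = max(B, A) + 2  [with B=-2, A=-10]  = 0

0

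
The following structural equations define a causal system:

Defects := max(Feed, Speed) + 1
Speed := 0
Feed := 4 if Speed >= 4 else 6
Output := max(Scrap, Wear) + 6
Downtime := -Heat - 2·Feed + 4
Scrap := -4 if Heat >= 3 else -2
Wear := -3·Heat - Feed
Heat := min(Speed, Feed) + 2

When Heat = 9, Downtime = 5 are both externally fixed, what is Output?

2

Under do(Heat = 9, Downtime = 5), each intervened variable's structural equation is replaced by its fixed value.
Feed = 4 if Speed >= 4 else 6  [with Speed=0]  = 6
Wear = -3·Heat - Feed  [with Heat=9, Feed=6]  = -33
Scrap = -4 if Heat >= 3 else -2  [with Heat=9]  = -4
Output = max(Scrap, Wear) + 6  [with Scrap=-4, Wear=-33]  = 2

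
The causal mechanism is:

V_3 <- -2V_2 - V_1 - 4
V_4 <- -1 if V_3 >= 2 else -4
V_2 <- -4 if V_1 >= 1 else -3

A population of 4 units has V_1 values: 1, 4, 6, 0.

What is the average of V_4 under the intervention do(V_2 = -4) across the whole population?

-2.5

The intervention sets V_2=-4 in all 4 units regardless of V_1. Recomputing V_4 per unit gives -1, -4, -4, -1; average -2.5.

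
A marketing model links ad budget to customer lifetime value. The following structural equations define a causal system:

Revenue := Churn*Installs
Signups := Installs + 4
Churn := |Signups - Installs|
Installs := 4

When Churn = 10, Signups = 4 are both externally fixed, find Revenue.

The joint intervention fixes Churn = 10, Signups = 4, removing each variable's own equation.
Revenue = Churn*Installs  [with Churn=10, Installs=4]  = 40

40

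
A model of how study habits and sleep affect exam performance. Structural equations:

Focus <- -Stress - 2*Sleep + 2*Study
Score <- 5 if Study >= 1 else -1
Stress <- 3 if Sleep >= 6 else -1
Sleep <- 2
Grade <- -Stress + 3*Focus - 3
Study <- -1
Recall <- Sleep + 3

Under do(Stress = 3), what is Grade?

The intervention breaks the incoming arrows to Stress: Stress <- 3 if Sleep >= 6 else -1 no longer applies, and Stress = 3.
Focus = -Stress - 2*Sleep + 2*Study  [with Stress=3, Sleep=2, Study=-1]  = -9
Grade = -Stress + 3*Focus - 3  [with Stress=3, Focus=-9]  = -33

-33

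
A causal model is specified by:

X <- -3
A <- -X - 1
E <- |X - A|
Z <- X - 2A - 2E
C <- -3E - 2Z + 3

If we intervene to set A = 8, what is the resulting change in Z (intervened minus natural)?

Under do(A=8), the mechanism A <- -X - 1 is discarded; A is fixed at 8.
E = |X - A|  [with X=-3, A=8]  = 11
Z = X - 2A - 2E  [with X=-3, A=8, E=11]  = -41
Without intervention: A = -X - 1  [with X=-3]  = 2; E = |X - A|  [with X=-3, A=2]  = 5; Z = X - 2A - 2E  [with X=-3, A=2, E=5]  = -17.
Change = -41 − (-17) = -24.

-24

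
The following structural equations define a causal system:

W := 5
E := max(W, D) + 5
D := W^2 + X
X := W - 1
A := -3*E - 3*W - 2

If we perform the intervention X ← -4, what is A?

-95

do(X=-4) replaces the equation X := W - 1 with the constant X = -4.
D = W^2 + X  [with W=5, X=-4]  = 21
E = max(W, D) + 5  [with W=5, D=21]  = 26
A = -3*E - 3*W - 2  [with E=26, W=5]  = -95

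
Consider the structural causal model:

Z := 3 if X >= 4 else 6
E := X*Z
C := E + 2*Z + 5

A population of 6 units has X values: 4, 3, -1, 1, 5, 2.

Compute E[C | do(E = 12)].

Under do(E=12), E's equation is replaced by E=12 for every unit. Per-unit C: 23, 29, 29, 29, 23, 29. Mean = 27.

27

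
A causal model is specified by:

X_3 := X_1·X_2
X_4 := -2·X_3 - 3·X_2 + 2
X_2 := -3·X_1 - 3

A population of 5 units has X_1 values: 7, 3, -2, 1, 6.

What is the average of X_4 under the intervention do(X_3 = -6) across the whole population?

50

The intervention sets X_3=-6 in all 5 units regardless of X_1. Recomputing X_4 per unit gives 86, 50, 5, 32, 77; average 50.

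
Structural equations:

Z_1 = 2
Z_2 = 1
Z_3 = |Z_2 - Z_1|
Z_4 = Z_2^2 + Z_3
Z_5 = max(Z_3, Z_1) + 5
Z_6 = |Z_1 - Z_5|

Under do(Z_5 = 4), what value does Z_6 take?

2

The intervention breaks the incoming arrows to Z_5: Z_5 = max(Z_3, Z_1) + 5 no longer applies, and Z_5 = 4.
Z_6 = |Z_1 - Z_5|  [with Z_1=2, Z_5=4]  = 2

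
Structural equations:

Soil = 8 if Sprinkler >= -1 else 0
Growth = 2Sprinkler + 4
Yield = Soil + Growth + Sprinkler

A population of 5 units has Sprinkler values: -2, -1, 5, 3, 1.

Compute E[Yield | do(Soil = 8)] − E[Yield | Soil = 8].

Under do(Soil=8), Soil's equation is replaced by Soil=8 for every unit. Per-unit Yield: 6, 9, 27, 21, 15. Mean = 15.6.
E[Yield|Soil=8] averages over only the 4 units with Soil=8 (Sprinkler = -1, 5, 3, 1): Yield = 9, 27, 21, 15, mean 18.
Difference = 15.6 − 18 = -2.4.

-2.4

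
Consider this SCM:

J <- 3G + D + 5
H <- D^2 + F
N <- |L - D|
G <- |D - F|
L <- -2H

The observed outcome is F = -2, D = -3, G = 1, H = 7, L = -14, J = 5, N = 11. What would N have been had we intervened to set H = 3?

3

The intervention breaks the incoming arrows to H: H <- D^2 + F no longer applies, and H = 3.
L = -2H  [with H=3]  = -6
N = |L - D|  [with L=-6, D=-3]  = 3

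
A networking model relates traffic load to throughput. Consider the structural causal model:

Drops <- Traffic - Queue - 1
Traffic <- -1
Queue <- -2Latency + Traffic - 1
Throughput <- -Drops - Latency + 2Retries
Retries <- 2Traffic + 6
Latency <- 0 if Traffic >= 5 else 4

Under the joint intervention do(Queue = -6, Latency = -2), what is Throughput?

6

Setting Queue = -6, Latency = -2 by intervention discards those variables' equations.
Drops = Traffic - Queue - 1  [with Traffic=-1, Queue=-6]  = 4
Retries = 2Traffic + 6  [with Traffic=-1]  = 4
Throughput = -Drops - Latency + 2Retries  [with Drops=4, Latency=-2, Retries=4]  = 6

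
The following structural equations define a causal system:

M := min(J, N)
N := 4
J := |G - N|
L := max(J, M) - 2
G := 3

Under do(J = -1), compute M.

-1

The intervention breaks the incoming arrows to J: J := |G - N| no longer applies, and J = -1.
M = min(J, N)  [with J=-1, N=4]  = -1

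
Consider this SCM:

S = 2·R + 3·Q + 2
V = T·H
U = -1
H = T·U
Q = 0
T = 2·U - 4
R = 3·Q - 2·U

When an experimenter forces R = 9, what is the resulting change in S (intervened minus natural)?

14

The intervention breaks the incoming arrows to R: R = 3·Q - 2·U no longer applies, and R = 9.
S = 2·R + 3·Q + 2  [with R=9, Q=0]  = 20
Without intervention: R = 3·Q - 2·U  [with Q=0, U=-1]  = 2; S = 2·R + 3·Q + 2  [with R=2, Q=0]  = 6.
Change = 20 − 6 = 14.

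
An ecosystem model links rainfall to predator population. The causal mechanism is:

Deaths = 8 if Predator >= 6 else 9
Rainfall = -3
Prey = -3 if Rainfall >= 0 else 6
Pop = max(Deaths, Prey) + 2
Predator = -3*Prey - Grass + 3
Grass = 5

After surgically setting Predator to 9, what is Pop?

10

Under do(Predator=9), the mechanism Predator = -3*Prey - Grass + 3 is discarded; Predator is fixed at 9.
Prey = -3 if Rainfall >= 0 else 6  [with Rainfall=-3]  = 6
Deaths = 8 if Predator >= 6 else 9  [with Predator=9]  = 8
Pop = max(Deaths, Prey) + 2  [with Deaths=8, Prey=6]  = 10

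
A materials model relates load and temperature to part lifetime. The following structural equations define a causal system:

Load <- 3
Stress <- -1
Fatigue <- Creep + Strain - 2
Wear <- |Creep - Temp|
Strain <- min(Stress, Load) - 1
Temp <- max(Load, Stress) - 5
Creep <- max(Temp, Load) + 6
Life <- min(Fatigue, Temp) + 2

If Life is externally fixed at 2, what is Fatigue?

Intervening sets Life = 2 and removes its equation (Life <- min(Fatigue, Temp) + 2).
Since Fatigue is not a descendant of the intervened variable, it is unaffected.
Strain = min(Stress, Load) - 1  [with Stress=-1, Load=3]  = -2
Temp = max(Load, Stress) - 5  [with Load=3, Stress=-1]  = -2
Creep = max(Temp, Load) + 6  [with Temp=-2, Load=3]  = 9
Fatigue = Creep + Strain - 2  [with Creep=9, Strain=-2]  = 5

5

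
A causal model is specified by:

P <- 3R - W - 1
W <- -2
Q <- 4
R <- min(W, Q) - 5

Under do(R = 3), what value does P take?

The intervention breaks the incoming arrows to R: R <- min(W, Q) - 5 no longer applies, and R = 3.
P = 3R - W - 1  [with R=3, W=-2]  = 10

10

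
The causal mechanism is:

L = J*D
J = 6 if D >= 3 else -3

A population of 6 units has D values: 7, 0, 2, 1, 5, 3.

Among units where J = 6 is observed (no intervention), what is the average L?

Observing J=6 restricts to units where J's equation naturally yields 6: D ∈ {7, 5, 3}. In that subpopulation L = 42, 30, 18, mean 30.

30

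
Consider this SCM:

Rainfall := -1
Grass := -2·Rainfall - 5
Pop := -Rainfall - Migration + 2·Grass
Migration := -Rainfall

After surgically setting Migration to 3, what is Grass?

-3

Under do(Migration=3), the mechanism Migration := -Rainfall is discarded; Migration is fixed at 3.
Since Grass is not a descendant of the intervened variable, it is unaffected.
Grass = -2·Rainfall - 5  [with Rainfall=-1]  = -3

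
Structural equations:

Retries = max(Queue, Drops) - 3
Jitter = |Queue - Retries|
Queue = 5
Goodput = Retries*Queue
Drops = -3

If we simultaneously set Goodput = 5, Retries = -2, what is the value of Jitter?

Under do(Goodput = 5, Retries = -2), each intervened variable's structural equation is replaced by its fixed value.
Jitter = |Queue - Retries|  [with Queue=5, Retries=-2]  = 7

7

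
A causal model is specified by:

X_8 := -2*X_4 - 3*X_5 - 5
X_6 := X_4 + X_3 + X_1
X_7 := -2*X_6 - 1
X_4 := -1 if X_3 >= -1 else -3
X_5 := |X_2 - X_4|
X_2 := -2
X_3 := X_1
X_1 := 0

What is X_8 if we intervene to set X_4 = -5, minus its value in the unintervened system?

2

do(X_4=-5) replaces the equation X_4 := -1 if X_3 >= -1 else -3 with the constant X_4 = -5.
X_5 = |X_2 - X_4|  [with X_2=-2, X_4=-5]  = 3
X_8 = -2*X_4 - 3*X_5 - 5  [with X_4=-5, X_5=3]  = -4
Without intervention: X_3 = X_1  [with X_1=0]  = 0; X_4 = -1 if X_3 >= -1 else -3  [with X_3=0]  = -1; X_5 = |X_2 - X_4|  [with X_2=-2, X_4=-1]  = 1; X_8 = -2*X_4 - 3*X_5 - 5  [with X_4=-1, X_5=1]  = -6.
Change = -4 − (-6) = 2.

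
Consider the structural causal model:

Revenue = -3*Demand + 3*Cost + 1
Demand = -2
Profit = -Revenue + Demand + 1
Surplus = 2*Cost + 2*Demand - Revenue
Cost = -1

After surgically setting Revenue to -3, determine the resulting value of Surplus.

-3

do(Revenue=-3) replaces the equation Revenue = -3*Demand + 3*Cost + 1 with the constant Revenue = -3.
Surplus = 2*Cost + 2*Demand - Revenue  [with Cost=-1, Demand=-2, Revenue=-3]  = -3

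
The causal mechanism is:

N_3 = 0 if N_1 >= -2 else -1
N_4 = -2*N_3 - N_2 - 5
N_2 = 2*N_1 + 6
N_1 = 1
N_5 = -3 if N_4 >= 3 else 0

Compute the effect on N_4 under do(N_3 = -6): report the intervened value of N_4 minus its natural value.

12

The intervention breaks the incoming arrows to N_3: N_3 = 0 if N_1 >= -2 else -1 no longer applies, and N_3 = -6.
N_2 = 2*N_1 + 6  [with N_1=1]  = 8
N_4 = -2*N_3 - N_2 - 5  [with N_3=-6, N_2=8]  = -1
Without intervention: N_2 = 2*N_1 + 6  [with N_1=1]  = 8; N_3 = 0 if N_1 >= -2 else -1  [with N_1=1]  = 0; N_4 = -2*N_3 - N_2 - 5  [with N_3=0, N_2=8]  = -13.
Change = -1 − (-13) = 12.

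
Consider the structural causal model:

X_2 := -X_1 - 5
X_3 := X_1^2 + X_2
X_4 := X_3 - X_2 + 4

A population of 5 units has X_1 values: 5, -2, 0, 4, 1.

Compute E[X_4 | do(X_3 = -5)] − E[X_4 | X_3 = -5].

1.1

The intervention sets X_3=-5 in all 5 units regardless of X_1. Recomputing X_4 per unit gives 9, 2, 4, 8, 5; average 5.6.
Conditioning on X_3=-5 selects the 2 unit(s) with X_1 ∈ {0, 1}. Their X_4 values: 4, 5. Mean = 4.5.
Difference = 5.6 − 4.5 = 1.1.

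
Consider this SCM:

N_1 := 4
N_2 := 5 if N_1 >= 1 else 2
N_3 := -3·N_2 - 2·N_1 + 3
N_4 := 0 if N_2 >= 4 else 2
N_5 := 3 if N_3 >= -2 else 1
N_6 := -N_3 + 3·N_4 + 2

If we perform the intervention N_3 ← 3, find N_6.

-1

The intervention breaks the incoming arrows to N_3: N_3 := -3·N_2 - 2·N_1 + 3 no longer applies, and N_3 = 3.
N_2 = 5 if N_1 >= 1 else 2  [with N_1=4]  = 5
N_4 = 0 if N_2 >= 4 else 2  [with N_2=5]  = 0
N_6 = -N_3 + 3·N_4 + 2  [with N_3=3, N_4=0]  = -1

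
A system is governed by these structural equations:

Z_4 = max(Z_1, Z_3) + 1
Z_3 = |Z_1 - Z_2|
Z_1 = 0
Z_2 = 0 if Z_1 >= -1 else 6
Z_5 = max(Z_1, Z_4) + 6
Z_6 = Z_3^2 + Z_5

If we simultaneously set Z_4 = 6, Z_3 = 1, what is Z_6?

13

The joint intervention fixes Z_4 = 6, Z_3 = 1, removing each variable's own equation.
Z_5 = max(Z_1, Z_4) + 6  [with Z_1=0, Z_4=6]  = 12
Z_6 = Z_3^2 + Z_5  [with Z_3=1, Z_5=12]  = 13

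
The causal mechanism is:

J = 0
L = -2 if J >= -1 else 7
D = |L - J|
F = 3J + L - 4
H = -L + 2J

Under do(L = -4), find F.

-8

Under do(L=-4), the mechanism L = -2 if J >= -1 else 7 is discarded; L is fixed at -4.
F = 3J + L - 4  [with J=0, L=-4]  = -8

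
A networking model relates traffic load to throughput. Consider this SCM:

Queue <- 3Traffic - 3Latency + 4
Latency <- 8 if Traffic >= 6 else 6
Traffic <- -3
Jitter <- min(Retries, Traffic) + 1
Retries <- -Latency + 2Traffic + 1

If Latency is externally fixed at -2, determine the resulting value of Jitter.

do(Latency=-2) replaces the equation Latency <- 8 if Traffic >= 6 else 6 with the constant Latency = -2.
Retries = -Latency + 2Traffic + 1  [with Latency=-2, Traffic=-3]  = -3
Jitter = min(Retries, Traffic) + 1  [with Retries=-3, Traffic=-3]  = -2

-2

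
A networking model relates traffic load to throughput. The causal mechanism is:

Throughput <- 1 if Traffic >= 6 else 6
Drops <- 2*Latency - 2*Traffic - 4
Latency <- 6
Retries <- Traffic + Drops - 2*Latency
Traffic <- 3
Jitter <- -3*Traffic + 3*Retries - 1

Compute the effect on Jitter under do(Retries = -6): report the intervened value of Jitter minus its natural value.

3

Intervening sets Retries = -6 and removes its equation (Retries <- Traffic + Drops - 2*Latency).
Jitter = -3*Traffic + 3*Retries - 1  [with Traffic=3, Retries=-6]  = -28
Without intervention: Drops = 2*Latency - 2*Traffic - 4  [with Latency=6, Traffic=3]  = 2; Retries = Traffic + Drops - 2*Latency  [with Traffic=3, Drops=2, Latency=6]  = -7; Jitter = -3*Traffic + 3*Retries - 1  [with Traffic=3, Retries=-7]  = -31.
Change = -28 − (-31) = 3.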